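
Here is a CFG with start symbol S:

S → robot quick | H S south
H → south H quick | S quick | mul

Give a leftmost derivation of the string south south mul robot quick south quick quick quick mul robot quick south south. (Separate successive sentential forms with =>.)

S => H S south   [S → H S south]
H S south => south H quick S south   [H → south H quick]
south H quick S south => south south H quick quick S south   [H → south H quick]
south south H quick quick S south => south south S quick quick quick S south   [H → S quick]
south south S quick quick quick S south => south south H S south quick quick quick S south   [S → H S south]
south south H S south quick quick quick S south => south south mul S south quick quick quick S south   [H → mul]
south south mul S south quick quick quick S south => south south mul robot quick south quick quick quick S south   [S → robot quick]
south south mul robot quick south quick quick quick S south => south south mul robot quick south quick quick quick H S south south   [S → H S south]
south south mul robot quick south quick quick quick H S south south => south south mul robot quick south quick quick quick mul S south south   [H → mul]
south south mul robot quick south quick quick quick mul S south south => south south mul robot quick south quick quick quick mul robot quick south south   [S → robot quick]

S => H S south => south H quick S south => south south H quick quick S south => south south S quick quick quick S south => south south H S south quick quick quick S south => south south mul S south quick quick quick S south => south south mul robot quick south quick quick quick S south => south south mul robot quick south quick quick quick H S south south => south south mul robot quick south quick quick quick mul S south south => south south mul robot quick south quick quick quick mul robot quick south south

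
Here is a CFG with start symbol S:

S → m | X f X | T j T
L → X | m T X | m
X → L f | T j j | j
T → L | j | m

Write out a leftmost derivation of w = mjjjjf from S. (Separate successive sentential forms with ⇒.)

S ⇒ TjT   [S → T j T]
TjT ⇒ LjT   [T → L]
LjT ⇒ mjT   [L → m]
mjT ⇒ mjL   [T → L]
mjL ⇒ mjX   [L → X]
mjX ⇒ mjLf   [X → L f]
mjLf ⇒ mjXf   [L → X]
mjXf ⇒ mjTjjf   [X → T j j]
mjTjjf ⇒ mjjjjf   [T → j]

S⇒TjT⇒LjT⇒mjT⇒mjL⇒mjX⇒mjLf⇒mjXf⇒mjTjjf⇒mjjjjf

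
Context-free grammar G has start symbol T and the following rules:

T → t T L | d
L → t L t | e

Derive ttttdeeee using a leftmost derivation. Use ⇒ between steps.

T ⇒ tTL   [T → t T L]
tTL ⇒ ttTLL   [T → t T L]
ttTLL ⇒ tttTLLL   [T → t T L]
tttTLLL ⇒ ttttTLLLL   [T → t T L]
ttttTLLLL ⇒ ttttdLLLL   [T → d]
ttttdLLLL ⇒ ttttdeLLL   [L → e]
ttttdeLLL ⇒ ttttdeeLL   [L → e]
ttttdeeLL ⇒ ttttdeeeL   [L → e]
ttttdeeeL ⇒ ttttdeeee   [L → e]

T⇒tTL⇒ttTLL⇒tttTLLL⇒ttttTLLLL⇒ttttdLLLL⇒ttttdeLLL⇒ttttdeeLL⇒ttttdeeeL⇒ttttdeeee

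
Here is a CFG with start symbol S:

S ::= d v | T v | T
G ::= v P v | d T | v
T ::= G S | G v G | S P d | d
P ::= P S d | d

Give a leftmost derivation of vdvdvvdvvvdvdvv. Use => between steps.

S => Tv   [S ::= T v]
Tv => GSv   [T ::= G S]
GSv => vPvSv   [G ::= v P v]
vPvSv => vPSdvSv   [P ::= P S d]
vPSdvSv => vdSdvSv   [P ::= d]
vdSdvSv => vdTdvSv   [S ::= T]
vdTdvSv => vdGvGdvSv   [T ::= G v G]
vdGvGdvSv => vdvPvvGdvSv   [G ::= v P v]
vdvPvvGdvSv => vdvdvvGdvSv   [P ::= d]
vdvdvvGdvSv => vdvdvvdTdvSv   [G ::= d T]
vdvdvvdTdvSv => vdvdvvdGvGdvSv   [T ::= G v G]
vdvdvvdGvGdvSv => vdvdvvdvvGdvSv   [G ::= v]
vdvdvvdvvGdvSv => vdvdvvdvvvdvSv   [G ::= v]
vdvdvvdvvvdvSv => vdvdvvdvvvdvdvv   [S ::= d v]

S=>Tv=>GSv=>vPvSv=>vPSdvSv=>vdSdvSv=>vdTdvSv=>vdGvGdvSv=>vdvPvvGdvSv=>vdvdvvGdvSv=>vdvdvvdTdvSv=>vdvdvvdGvGdvSv=>vdvdvvdvvGdvSv=>vdvdvvdvvvdvSv=>vdvdvvdvvvdvdvv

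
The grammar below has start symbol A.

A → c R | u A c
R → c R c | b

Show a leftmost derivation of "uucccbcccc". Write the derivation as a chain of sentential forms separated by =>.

A => uAc => uuAcc => uucRcc => uuccRccc => uucccRcccc => uucccbcccc

A => uAc   [A → u A c]
uAc => uuAcc   [A → u A c]
uuAcc => uucRcc   [A → c R]
uucRcc => uuccRccc   [R → c R c]
uuccRccc => uucccRcccc   [R → c R c]
uucccRcccc => uucccbcccc   [R → b]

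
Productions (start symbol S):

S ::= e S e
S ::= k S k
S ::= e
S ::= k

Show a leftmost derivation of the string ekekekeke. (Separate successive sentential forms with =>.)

S => eSe   [S ::= e S e]
eSe => ekSke   [S ::= k S k]
ekSke => ekeSeke   [S ::= e S e]
ekeSeke => ekekSkeke   [S ::= k S k]
ekekSkeke => ekekekeke   [S ::= e]

S=>eSe=>ekSke=>ekeSeke=>ekekSkeke=>ekekekeke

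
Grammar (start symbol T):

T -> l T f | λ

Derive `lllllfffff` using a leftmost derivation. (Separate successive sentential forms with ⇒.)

T ⇒ lTf   [T -> l T f]
lTf ⇒ llTff   [T -> l T f]
llTff ⇒ lllTfff   [T -> l T f]
lllTfff ⇒ llllTffff   [T -> l T f]
llllTffff ⇒ lllllTfffff   [T -> l T f]
lllllTfffff ⇒ lllllfffff   [T -> λ]

T⇒lTf⇒llTff⇒lllTfff⇒llllTffff⇒lllllTfffff⇒lllllfffff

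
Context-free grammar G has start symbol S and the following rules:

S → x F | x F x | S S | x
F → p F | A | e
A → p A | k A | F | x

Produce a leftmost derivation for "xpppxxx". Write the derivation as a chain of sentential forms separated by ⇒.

S ⇒ SS ⇒ SSS ⇒ xFSS ⇒ xpFSS ⇒ xppFSS ⇒ xpppFSS ⇒ xpppASS ⇒ xpppxSS ⇒ xpppxxS ⇒ xpppxxx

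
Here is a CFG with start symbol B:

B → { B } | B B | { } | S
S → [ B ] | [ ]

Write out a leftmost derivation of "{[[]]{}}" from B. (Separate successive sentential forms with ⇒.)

B ⇒ {B}   [B → { B }]
{B} ⇒ {BB}   [B → B B]
{BB} ⇒ {SB}   [B → S]
{SB} ⇒ {[B]B}   [S → [ B ]]
{[B]B} ⇒ {[S]B}   [B → S]
{[S]B} ⇒ {[[]]B}   [S → [ ]]
{[[]]B} ⇒ {[[]]{}}   [B → { }]

B ⇒ {B} ⇒ {BB} ⇒ {SB} ⇒ {[B]B} ⇒ {[S]B} ⇒ {[[]]B} ⇒ {[[]]{}}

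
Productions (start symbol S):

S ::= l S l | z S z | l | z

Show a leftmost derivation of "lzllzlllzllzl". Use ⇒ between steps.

S⇒lSl⇒lzSzl⇒lzlSlzl⇒lzllSllzl⇒lzllzSzllzl⇒lzllzlSlzllzl⇒lzllzlllzllzl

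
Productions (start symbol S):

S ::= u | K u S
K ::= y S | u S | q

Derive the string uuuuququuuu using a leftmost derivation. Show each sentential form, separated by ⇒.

S ⇒ KuS ⇒ uSuS ⇒ uuuS ⇒ uuuKuS ⇒ uuuuSuS ⇒ uuuuKuSuS ⇒ uuuuquSuS ⇒ uuuuquKuSuS ⇒ uuuuququSuS ⇒ uuuuququuuS ⇒ uuuuququuuu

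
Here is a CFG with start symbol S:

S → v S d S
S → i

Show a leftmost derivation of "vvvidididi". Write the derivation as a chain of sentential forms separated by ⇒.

S ⇒ vSdS   [S → v S d S]
vSdS ⇒ vvSdSdS   [S → v S d S]
vvSdSdS ⇒ vvvSdSdSdS   [S → v S d S]
vvvSdSdSdS ⇒ vvvidSdSdS   [S → i]
vvvidSdSdS ⇒ vvvididSdS   [S → i]
vvvididSdS ⇒ vvvidididS   [S → i]
vvvidididS ⇒ vvvidididi   [S → i]

S ⇒ vSdS ⇒ vvSdSdS ⇒ vvvSdSdSdS ⇒ vvvidSdSdS ⇒ vvvididSdS ⇒ vvvidididS ⇒ vvvidididi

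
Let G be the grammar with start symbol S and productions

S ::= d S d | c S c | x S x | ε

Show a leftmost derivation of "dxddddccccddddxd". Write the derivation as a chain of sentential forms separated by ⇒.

S ⇒ dSd ⇒ dxSxd ⇒ dxdSdxd ⇒ dxddSddxd ⇒ dxdddSdddxd ⇒ dxddddSddddxd ⇒ dxddddcScddddxd ⇒ dxddddccSccddddxd ⇒ dxddddccccddddxd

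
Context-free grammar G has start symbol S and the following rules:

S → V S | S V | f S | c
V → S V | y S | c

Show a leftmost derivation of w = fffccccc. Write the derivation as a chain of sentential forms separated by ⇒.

S ⇒ fS   [S → f S]
fS ⇒ ffS   [S → f S]
ffS ⇒ ffSV   [S → S V]
ffSV ⇒ ffVSV   [S → V S]
ffVSV ⇒ ffSVSV   [V → S V]
ffSVSV ⇒ ffSVVSV   [S → S V]
ffSVVSV ⇒ fffSVVSV   [S → f S]
fffSVVSV ⇒ fffcVVSV   [S → c]
fffcVVSV ⇒ fffccVSV   [V → c]
fffccVSV ⇒ fffcccSV   [V → c]
fffcccSV ⇒ fffccccV   [S → c]
fffccccV ⇒ fffccccc   [V → c]

S⇒fS⇒ffS⇒ffSV⇒ffVSV⇒ffSVSV⇒ffSVVSV⇒fffSVVSV⇒fffcVVSV⇒fffccVSV⇒fffcccSV⇒fffccccV⇒fffccccc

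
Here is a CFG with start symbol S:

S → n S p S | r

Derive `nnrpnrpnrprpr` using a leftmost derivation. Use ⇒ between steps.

S ⇒ nSpS ⇒ nnSpSpS ⇒ nnrpSpS ⇒ nnrpnSpSpS ⇒ nnrpnrpSpS ⇒ nnrpnrpnSpSpS ⇒ nnrpnrpnrpSpS ⇒ nnrpnrpnrprpS ⇒ nnrpnrpnrprpr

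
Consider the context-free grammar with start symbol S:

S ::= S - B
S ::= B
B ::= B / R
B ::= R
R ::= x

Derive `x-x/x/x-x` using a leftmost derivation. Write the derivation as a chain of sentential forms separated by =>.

S=>S-B=>S-B-B=>B-B-B=>R-B-B=>x-B-B=>x-B/R-B=>x-B/R/R-B=>x-R/R/R-B=>x-x/R/R-B=>x-x/x/R-B=>x-x/x/x-B=>x-x/x/x-R=>x-x/x/x-x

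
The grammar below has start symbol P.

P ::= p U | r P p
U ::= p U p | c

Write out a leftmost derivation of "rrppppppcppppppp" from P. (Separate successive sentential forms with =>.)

P => rPp => rrPpp => rrpUpp => rrppUppp => rrpppUpppp => rrppppUppppp => rrpppppUpppppp => rrppppppUppppppp => rrppppppcppppppp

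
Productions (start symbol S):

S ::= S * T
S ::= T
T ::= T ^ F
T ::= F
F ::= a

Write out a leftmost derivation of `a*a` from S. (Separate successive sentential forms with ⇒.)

S ⇒ S*T ⇒ T*T ⇒ F*T ⇒ a*T ⇒ a*F ⇒ a*a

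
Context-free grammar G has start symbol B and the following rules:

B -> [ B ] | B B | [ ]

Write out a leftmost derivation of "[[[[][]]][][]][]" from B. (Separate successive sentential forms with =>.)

B => BB => [B]B => [BB]B => [BBB]B => [[B]BB]B => [[[B]]BB]B => [[[BB]]BB]B => [[[[]B]]BB]B => [[[[][]]]BB]B => [[[[][]]][]B]B => [[[[][]]][][]]B => [[[[][]]][][]][]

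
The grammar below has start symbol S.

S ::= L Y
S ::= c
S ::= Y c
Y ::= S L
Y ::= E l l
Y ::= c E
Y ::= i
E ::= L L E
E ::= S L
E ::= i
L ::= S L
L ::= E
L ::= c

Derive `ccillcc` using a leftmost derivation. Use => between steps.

S => Yc   [S ::= Y c]
Yc => SLc   [Y ::= S L]
SLc => cLc   [S ::= c]
cLc => cSLc   [L ::= S L]
cSLc => cLYLc   [S ::= L Y]
cLYLc => ccYLc   [L ::= c]
ccYLc => ccEllLc   [Y ::= E l l]
ccEllLc => ccillLc   [E ::= i]
ccillLc => ccillcc   [L ::= c]

S => Yc => SLc => cLc => cSLc => cLYLc => ccYLc => ccEllLc => ccillLc => ccillcc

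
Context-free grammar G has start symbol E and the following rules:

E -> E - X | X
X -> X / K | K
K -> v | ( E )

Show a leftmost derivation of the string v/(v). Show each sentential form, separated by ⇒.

E ⇒ X ⇒ X/K ⇒ K/K ⇒ v/K ⇒ v/(E) ⇒ v/(X) ⇒ v/(K) ⇒ v/(v)

E ⇒ X   [E -> X]
X ⇒ X/K   [X -> X / K]
X/K ⇒ K/K   [X -> K]
K/K ⇒ v/K   [K -> v]
v/K ⇒ v/(E)   [K -> ( E )]
v/(E) ⇒ v/(X)   [E -> X]
v/(X) ⇒ v/(K)   [X -> K]
v/(K) ⇒ v/(v)   [K -> v]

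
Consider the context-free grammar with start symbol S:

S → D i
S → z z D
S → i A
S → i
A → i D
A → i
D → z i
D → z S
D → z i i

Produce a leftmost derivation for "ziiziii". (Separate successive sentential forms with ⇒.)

S ⇒ Di ⇒ zSi ⇒ ziAi ⇒ ziiDi ⇒ ziizSi ⇒ ziiziAi ⇒ ziiziii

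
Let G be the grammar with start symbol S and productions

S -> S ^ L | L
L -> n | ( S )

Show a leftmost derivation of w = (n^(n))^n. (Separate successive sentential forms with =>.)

S => S^L   [S -> S ^ L]
S^L => L^L   [S -> L]
L^L => (S)^L   [L -> ( S )]
(S)^L => (S^L)^L   [S -> S ^ L]
(S^L)^L => (L^L)^L   [S -> L]
(L^L)^L => (n^L)^L   [L -> n]
(n^L)^L => (n^(S))^L   [L -> ( S )]
(n^(S))^L => (n^(L))^L   [S -> L]
(n^(L))^L => (n^(n))^L   [L -> n]
(n^(n))^L => (n^(n))^n   [L -> n]

S => S^L => L^L => (S)^L => (S^L)^L => (L^L)^L => (n^L)^L => (n^(S))^L => (n^(L))^L => (n^(n))^L => (n^(n))^n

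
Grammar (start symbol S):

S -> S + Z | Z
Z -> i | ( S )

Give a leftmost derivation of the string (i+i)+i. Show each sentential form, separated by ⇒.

S ⇒ S+Z ⇒ Z+Z ⇒ (S)+Z ⇒ (S+Z)+Z ⇒ (Z+Z)+Z ⇒ (i+Z)+Z ⇒ (i+i)+Z ⇒ (i+i)+i

S ⇒ S+Z   [S -> S + Z]
S+Z ⇒ Z+Z   [S -> Z]
Z+Z ⇒ (S)+Z   [Z -> ( S )]
(S)+Z ⇒ (S+Z)+Z   [S -> S + Z]
(S+Z)+Z ⇒ (Z+Z)+Z   [S -> Z]
(Z+Z)+Z ⇒ (i+Z)+Z   [Z -> i]
(i+Z)+Z ⇒ (i+i)+Z   [Z -> i]
(i+i)+Z ⇒ (i+i)+i   [Z -> i]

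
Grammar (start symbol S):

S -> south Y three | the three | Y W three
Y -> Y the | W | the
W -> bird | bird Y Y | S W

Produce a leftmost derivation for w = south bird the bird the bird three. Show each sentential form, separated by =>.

S => south Y three => south W three => south bird Y Y three => south bird the Y three => south bird the W three => south bird the bird Y Y three => south bird the bird the Y three => south bird the bird the W three => south bird the bird the bird three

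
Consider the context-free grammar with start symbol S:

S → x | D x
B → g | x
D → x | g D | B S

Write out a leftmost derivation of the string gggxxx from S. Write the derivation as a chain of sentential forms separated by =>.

S => Dx   [S → D x]
Dx => gDx   [D → g D]
gDx => ggDx   [D → g D]
ggDx => ggBSx   [D → B S]
ggBSx => gggSx   [B → g]
gggSx => gggDxx   [S → D x]
gggDxx => gggxxx   [D → x]

S=>Dx=>gDx=>ggDx=>ggBSx=>gggSx=>gggDxx=>gggxxx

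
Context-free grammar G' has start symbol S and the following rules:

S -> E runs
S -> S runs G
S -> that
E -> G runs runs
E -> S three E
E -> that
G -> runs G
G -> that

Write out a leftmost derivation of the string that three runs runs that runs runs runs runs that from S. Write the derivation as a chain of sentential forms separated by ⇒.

S ⇒ S runs G ⇒ E runs runs G ⇒ S three E runs runs G ⇒ that three E runs runs G ⇒ that three G runs runs runs runs G ⇒ that three runs G runs runs runs runs G ⇒ that three runs runs G runs runs runs runs G ⇒ that three runs runs that runs runs runs runs G ⇒ that three runs runs that runs runs runs runs that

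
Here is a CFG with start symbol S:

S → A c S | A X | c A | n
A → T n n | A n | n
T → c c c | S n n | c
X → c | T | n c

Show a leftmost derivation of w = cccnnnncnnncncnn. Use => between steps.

S => AX   [S → A X]
AX => AnX   [A → A n]
AnX => AnnX   [A → A n]
AnnX => TnnnnX   [A → T n n]
TnnnnX => cccnnnnX   [T → c c c]
cccnnnnX => cccnnnnT   [X → T]
cccnnnnT => cccnnnnSnn   [T → S n n]
cccnnnnSnn => cccnnnnAcSnn   [S → A c S]
cccnnnnAcSnn => cccnnnnAncSnn   [A → A n]
cccnnnnAncSnn => cccnnnnTnnncSnn   [A → T n n]
cccnnnnTnnncSnn => cccnnnncnnncSnn   [T → c]
cccnnnncnnncSnn => cccnnnncnnncAXnn   [S → A X]
cccnnnncnnncAXnn => cccnnnncnnncnXnn   [A → n]
cccnnnncnnncnXnn => cccnnnncnnncncnn   [X → c]

S=>AX=>AnX=>AnnX=>TnnnnX=>cccnnnnX=>cccnnnnT=>cccnnnnSnn=>cccnnnnAcSnn=>cccnnnnAncSnn=>cccnnnnTnnncSnn=>cccnnnncnnncSnn=>cccnnnncnnncAXnn=>cccnnnncnnncnXnn=>cccnnnncnnncncnn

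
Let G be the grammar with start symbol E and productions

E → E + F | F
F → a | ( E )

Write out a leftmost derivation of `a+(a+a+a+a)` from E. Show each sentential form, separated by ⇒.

E ⇒ E+F   [E → E + F]
E+F ⇒ F+F   [E → F]
F+F ⇒ a+F   [F → a]
a+F ⇒ a+(E)   [F → ( E )]
a+(E) ⇒ a+(E+F)   [E → E + F]
a+(E+F) ⇒ a+(E+F+F)   [E → E + F]
a+(E+F+F) ⇒ a+(E+F+F+F)   [E → E + F]
a+(E+F+F+F) ⇒ a+(F+F+F+F)   [E → F]
a+(F+F+F+F) ⇒ a+(a+F+F+F)   [F → a]
a+(a+F+F+F) ⇒ a+(a+a+F+F)   [F → a]
a+(a+a+F+F) ⇒ a+(a+a+a+F)   [F → a]
a+(a+a+a+F) ⇒ a+(a+a+a+a)   [F → a]

E⇒E+F⇒F+F⇒a+F⇒a+(E)⇒a+(E+F)⇒a+(E+F+F)⇒a+(E+F+F+F)⇒a+(F+F+F+F)⇒a+(a+F+F+F)⇒a+(a+a+F+F)⇒a+(a+a+a+F)⇒a+(a+a+a+a)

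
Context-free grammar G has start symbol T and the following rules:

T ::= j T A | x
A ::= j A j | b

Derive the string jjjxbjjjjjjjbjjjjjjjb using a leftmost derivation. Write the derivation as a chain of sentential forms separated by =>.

T=>jTA=>jjTAA=>jjjTAAA=>jjjxAAA=>jjjxbAA=>jjjxbjAjA=>jjjxbjjAjjA=>jjjxbjjjAjjjA=>jjjxbjjjjAjjjjA=>jjjxbjjjjjAjjjjjA=>jjjxbjjjjjjAjjjjjjA=>jjjxbjjjjjjjAjjjjjjjA=>jjjxbjjjjjjjbjjjjjjjA=>jjjxbjjjjjjjbjjjjjjjb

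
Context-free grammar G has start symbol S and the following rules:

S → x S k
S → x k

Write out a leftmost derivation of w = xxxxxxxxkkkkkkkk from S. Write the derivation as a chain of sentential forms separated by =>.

S => xSk   [S → x S k]
xSk => xxSkk   [S → x S k]
xxSkk => xxxSkkk   [S → x S k]
xxxSkkk => xxxxSkkkk   [S → x S k]
xxxxSkkkk => xxxxxSkkkkk   [S → x S k]
xxxxxSkkkkk => xxxxxxSkkkkkk   [S → x S k]
xxxxxxSkkkkkk => xxxxxxxSkkkkkkk   [S → x S k]
xxxxxxxSkkkkkkk => xxxxxxxxkkkkkkkk   [S → x k]

S=>xSk=>xxSkk=>xxxSkkk=>xxxxSkkkk=>xxxxxSkkkkk=>xxxxxxSkkkkkk=>xxxxxxxSkkkkkkk=>xxxxxxxxkkkkkkkk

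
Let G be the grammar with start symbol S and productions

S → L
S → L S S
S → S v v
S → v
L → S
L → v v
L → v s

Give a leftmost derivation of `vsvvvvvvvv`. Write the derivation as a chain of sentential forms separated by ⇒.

S ⇒ LSS ⇒ vsSS ⇒ vsLSSS ⇒ vsvvSSS ⇒ vsvvSvvSS ⇒ vsvvLvvSS ⇒ vsvvvvvvSS ⇒ vsvvvvvvvS ⇒ vsvvvvvvvv

S ⇒ LSS   [S → L S S]
LSS ⇒ vsSS   [L → v s]
vsSS ⇒ vsLSSS   [S → L S S]
vsLSSS ⇒ vsvvSSS   [L → v v]
vsvvSSS ⇒ vsvvSvvSS   [S → S v v]
vsvvSvvSS ⇒ vsvvLvvSS   [S → L]
vsvvLvvSS ⇒ vsvvvvvvSS   [L → v v]
vsvvvvvvSS ⇒ vsvvvvvvvS   [S → v]
vsvvvvvvvS ⇒ vsvvvvvvvv   [S → v]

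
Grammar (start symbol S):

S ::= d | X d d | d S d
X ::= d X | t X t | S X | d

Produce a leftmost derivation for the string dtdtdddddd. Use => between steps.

S => Xdd   [S ::= X d d]
Xdd => SXdd   [X ::= S X]
SXdd => dSdXdd   [S ::= d S d]
dSdXdd => dXdddXdd   [S ::= X d d]
dXdddXdd => dtXtdddXdd   [X ::= t X t]
dtXtdddXdd => dtdtdddXdd   [X ::= d]
dtdtdddXdd => dtdtdddddd   [X ::= d]

S=>Xdd=>SXdd=>dSdXdd=>dXdddXdd=>dtXtdddXdd=>dtdtdddXdd=>dtdtdddddd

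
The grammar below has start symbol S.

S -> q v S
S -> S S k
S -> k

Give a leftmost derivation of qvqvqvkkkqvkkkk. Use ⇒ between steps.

S ⇒ qvS   [S -> q v S]
qvS ⇒ qvSSk   [S -> S S k]
qvSSk ⇒ qvqvSSk   [S -> q v S]
qvqvSSk ⇒ qvqvqvSSk   [S -> q v S]
qvqvqvSSk ⇒ qvqvqvSSkSk   [S -> S S k]
qvqvqvSSkSk ⇒ qvqvqvSSkSkSk   [S -> S S k]
qvqvqvSSkSkSk ⇒ qvqvqvkSkSkSk   [S -> k]
qvqvqvkSkSkSk ⇒ qvqvqvkkkSkSk   [S -> k]
qvqvqvkkkSkSk ⇒ qvqvqvkkkqvSkSk   [S -> q v S]
qvqvqvkkkqvSkSk ⇒ qvqvqvkkkqvkkSk   [S -> k]
qvqvqvkkkqvkkSk ⇒ qvqvqvkkkqvkkkk   [S -> k]

S ⇒ qvS ⇒ qvSSk ⇒ qvqvSSk ⇒ qvqvqvSSk ⇒ qvqvqvSSkSk ⇒ qvqvqvSSkSkSk ⇒ qvqvqvkSkSkSk ⇒ qvqvqvkkkSkSk ⇒ qvqvqvkkkqvSkSk ⇒ qvqvqvkkkqvkkSk ⇒ qvqvqvkkkqvkkkk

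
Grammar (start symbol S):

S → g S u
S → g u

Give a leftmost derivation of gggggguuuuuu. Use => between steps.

S => gSu => ggSuu => gggSuuu => ggggSuuuu => gggggSuuuuu => gggggguuuuuu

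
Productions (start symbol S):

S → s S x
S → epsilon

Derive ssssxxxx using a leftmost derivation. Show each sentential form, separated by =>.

S => sSx   [S → s S x]
sSx => ssSxx   [S → s S x]
ssSxx => sssSxxx   [S → s S x]
sssSxxx => ssssSxxxx   [S → s S x]
ssssSxxxx => ssssxxxx   [S → epsilon]

S => sSx => ssSxx => sssSxxx => ssssSxxxx => ssssxxxx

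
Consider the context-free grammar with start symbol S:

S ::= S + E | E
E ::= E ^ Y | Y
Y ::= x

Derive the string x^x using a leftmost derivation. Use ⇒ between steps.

S ⇒ E   [S ::= E]
E ⇒ E^Y   [E ::= E ^ Y]
E^Y ⇒ Y^Y   [E ::= Y]
Y^Y ⇒ x^Y   [Y ::= x]
x^Y ⇒ x^x   [Y ::= x]

S ⇒ E ⇒ E^Y ⇒ Y^Y ⇒ x^Y ⇒ x^x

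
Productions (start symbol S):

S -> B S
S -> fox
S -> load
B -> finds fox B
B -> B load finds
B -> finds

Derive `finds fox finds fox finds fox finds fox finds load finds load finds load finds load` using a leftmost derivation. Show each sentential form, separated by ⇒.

S ⇒ B S ⇒ finds fox B S ⇒ finds fox finds fox B S ⇒ finds fox finds fox finds fox B S ⇒ finds fox finds fox finds fox B load finds S ⇒ finds fox finds fox finds fox B load finds load finds S ⇒ finds fox finds fox finds fox finds fox B load finds load finds S ⇒ finds fox finds fox finds fox finds fox B load finds load finds load finds S ⇒ finds fox finds fox finds fox finds fox finds load finds load finds load finds S ⇒ finds fox finds fox finds fox finds fox finds load finds load finds load finds load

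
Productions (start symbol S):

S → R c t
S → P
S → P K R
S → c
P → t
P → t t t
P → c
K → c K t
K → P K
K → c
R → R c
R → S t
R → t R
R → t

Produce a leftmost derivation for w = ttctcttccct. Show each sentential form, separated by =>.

S => Rct   [S → R c t]
Rct => tRct   [R → t R]
tRct => ttRct   [R → t R]
ttRct => ttRcct   [R → R c]
ttRcct => ttRccct   [R → R c]
ttRccct => ttStccct   [R → S t]
ttStccct => ttRcttccct   [S → R c t]
ttRcttccct => ttStcttccct   [R → S t]
ttStcttccct => ttctcttccct   [S → c]

S => Rct => tRct => ttRct => ttRcct => ttRccct => ttStccct => ttRcttccct => ttStcttccct => ttctcttccct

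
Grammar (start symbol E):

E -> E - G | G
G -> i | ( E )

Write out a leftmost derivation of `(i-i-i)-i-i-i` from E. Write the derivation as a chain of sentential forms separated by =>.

E=>E-G=>E-G-G=>E-G-G-G=>G-G-G-G=>(E)-G-G-G=>(E-G)-G-G-G=>(E-G-G)-G-G-G=>(G-G-G)-G-G-G=>(i-G-G)-G-G-G=>(i-i-G)-G-G-G=>(i-i-i)-G-G-G=>(i-i-i)-i-G-G=>(i-i-i)-i-i-G=>(i-i-i)-i-i-i

E => E-G   [E -> E - G]
E-G => E-G-G   [E -> E - G]
E-G-G => E-G-G-G   [E -> E - G]
E-G-G-G => G-G-G-G   [E -> G]
G-G-G-G => (E)-G-G-G   [G -> ( E )]
(E)-G-G-G => (E-G)-G-G-G   [E -> E - G]
(E-G)-G-G-G => (E-G-G)-G-G-G   [E -> E - G]
(E-G-G)-G-G-G => (G-G-G)-G-G-G   [E -> G]
(G-G-G)-G-G-G => (i-G-G)-G-G-G   [G -> i]
(i-G-G)-G-G-G => (i-i-G)-G-G-G   [G -> i]
(i-i-G)-G-G-G => (i-i-i)-G-G-G   [G -> i]
(i-i-i)-G-G-G => (i-i-i)-i-G-G   [G -> i]
(i-i-i)-i-G-G => (i-i-i)-i-i-G   [G -> i]
(i-i-i)-i-i-G => (i-i-i)-i-i-i   [G -> i]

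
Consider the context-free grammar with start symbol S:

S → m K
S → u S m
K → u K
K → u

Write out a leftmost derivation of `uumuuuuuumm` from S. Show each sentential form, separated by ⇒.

S ⇒ uSm   [S → u S m]
uSm ⇒ uuSmm   [S → u S m]
uuSmm ⇒ uumKmm   [S → m K]
uumKmm ⇒ uumuKmm   [K → u K]
uumuKmm ⇒ uumuuKmm   [K → u K]
uumuuKmm ⇒ uumuuuKmm   [K → u K]
uumuuuKmm ⇒ uumuuuuKmm   [K → u K]
uumuuuuKmm ⇒ uumuuuuuKmm   [K → u K]
uumuuuuuKmm ⇒ uumuuuuuumm   [K → u]

S ⇒ uSm ⇒ uuSmm ⇒ uumKmm ⇒ uumuKmm ⇒ uumuuKmm ⇒ uumuuuKmm ⇒ uumuuuuKmm ⇒ uumuuuuuKmm ⇒ uumuuuuuumm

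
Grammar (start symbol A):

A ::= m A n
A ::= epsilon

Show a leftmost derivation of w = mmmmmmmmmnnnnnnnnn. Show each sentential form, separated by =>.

A => mAn => mmAnn => mmmAnnn => mmmmAnnnn => mmmmmAnnnnn => mmmmmmAnnnnnn => mmmmmmmAnnnnnnn => mmmmmmmmAnnnnnnnn => mmmmmmmmmAnnnnnnnnn => mmmmmmmmmnnnnnnnnn

A => mAn   [A ::= m A n]
mAn => mmAnn   [A ::= m A n]
mmAnn => mmmAnnn   [A ::= m A n]
mmmAnnn => mmmmAnnnn   [A ::= m A n]
mmmmAnnnn => mmmmmAnnnnn   [A ::= m A n]
mmmmmAnnnnn => mmmmmmAnnnnnn   [A ::= m A n]
mmmmmmAnnnnnn => mmmmmmmAnnnnnnn   [A ::= m A n]
mmmmmmmAnnnnnnn => mmmmmmmmAnnnnnnnn   [A ::= m A n]
mmmmmmmmAnnnnnnnn => mmmmmmmmmAnnnnnnnnn   [A ::= m A n]
mmmmmmmmmAnnnnnnnnn => mmmmmmmmmnnnnnnnnn   [A ::= epsilon]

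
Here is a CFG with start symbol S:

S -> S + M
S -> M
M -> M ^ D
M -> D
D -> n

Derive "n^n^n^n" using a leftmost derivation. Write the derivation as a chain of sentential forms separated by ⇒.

S ⇒ M   [S -> M]
M ⇒ M^D   [M -> M ^ D]
M^D ⇒ M^D^D   [M -> M ^ D]
M^D^D ⇒ M^D^D^D   [M -> M ^ D]
M^D^D^D ⇒ D^D^D^D   [M -> D]
D^D^D^D ⇒ n^D^D^D   [D -> n]
n^D^D^D ⇒ n^n^D^D   [D -> n]
n^n^D^D ⇒ n^n^n^D   [D -> n]
n^n^n^D ⇒ n^n^n^n   [D -> n]

S ⇒ M ⇒ M^D ⇒ M^D^D ⇒ M^D^D^D ⇒ D^D^D^D ⇒ n^D^D^D ⇒ n^n^D^D ⇒ n^n^n^D ⇒ n^n^n^n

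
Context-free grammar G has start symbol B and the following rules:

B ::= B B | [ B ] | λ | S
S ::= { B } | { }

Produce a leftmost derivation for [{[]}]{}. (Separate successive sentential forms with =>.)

B => BB   [B ::= B B]
BB => [B]B   [B ::= [ B ]]
[B]B => [S]B   [B ::= S]
[S]B => [{B}]B   [S ::= { B }]
[{B}]B => [{[B]}]B   [B ::= [ B ]]
[{[B]}]B => [{[]}]B   [B ::= λ]
[{[]}]B => [{[]}]S   [B ::= S]
[{[]}]S => [{[]}]{B}   [S ::= { B }]
[{[]}]{B} => [{[]}]{}   [B ::= λ]

B => BB => [B]B => [S]B => [{B}]B => [{[B]}]B => [{[]}]B => [{[]}]S => [{[]}]{B} => [{[]}]{}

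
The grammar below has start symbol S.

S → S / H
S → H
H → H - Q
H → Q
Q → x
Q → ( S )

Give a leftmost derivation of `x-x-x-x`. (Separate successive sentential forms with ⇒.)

S ⇒ H ⇒ H-Q ⇒ H-Q-Q ⇒ H-Q-Q-Q ⇒ Q-Q-Q-Q ⇒ x-Q-Q-Q ⇒ x-x-Q-Q ⇒ x-x-x-Q ⇒ x-x-x-x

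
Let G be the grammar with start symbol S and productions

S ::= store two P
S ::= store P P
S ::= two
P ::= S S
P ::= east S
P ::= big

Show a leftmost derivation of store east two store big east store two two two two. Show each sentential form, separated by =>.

S => store P P => store east S P => store east two P => store east two S S => store east two store P P S => store east two store big P S => store east two store big east S S => store east two store big east store two P S => store east two store big east store two S S S => store east two store big east store two two S S => store east two store big east store two two two S => store east two store big east store two two two two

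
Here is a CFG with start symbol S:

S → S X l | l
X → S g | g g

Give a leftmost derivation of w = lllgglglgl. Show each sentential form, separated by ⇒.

S⇒SXl⇒lXl⇒lSgl⇒lSXlgl⇒llXlgl⇒llSglgl⇒llSXlglgl⇒lllXlglgl⇒lllgglglgl

S ⇒ SXl   [S → S X l]
SXl ⇒ lXl   [S → l]
lXl ⇒ lSgl   [X → S g]
lSgl ⇒ lSXlgl   [S → S X l]
lSXlgl ⇒ llXlgl   [S → l]
llXlgl ⇒ llSglgl   [X → S g]
llSglgl ⇒ llSXlglgl   [S → S X l]
llSXlglgl ⇒ lllXlglgl   [S → l]
lllXlglgl ⇒ lllgglglgl   [X → g g]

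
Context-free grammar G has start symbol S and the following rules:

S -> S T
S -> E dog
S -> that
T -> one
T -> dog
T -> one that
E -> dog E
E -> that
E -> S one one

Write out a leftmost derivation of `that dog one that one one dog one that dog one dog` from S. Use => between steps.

S => S T   [S -> S T]
S T => S T T   [S -> S T]
S T T => S T T T   [S -> S T]
S T T T => S T T T T   [S -> S T]
S T T T T => E dog T T T T   [S -> E dog]
E dog T T T T => S one one dog T T T T   [E -> S one one]
S one one dog T T T T => S T one one dog T T T T   [S -> S T]
S T one one dog T T T T => E dog T one one dog T T T T   [S -> E dog]
E dog T one one dog T T T T => that dog T one one dog T T T T   [E -> that]
that dog T one one dog T T T T => that dog one that one one dog T T T T   [T -> one that]
that dog one that one one dog T T T T => that dog one that one one dog one that T T T   [T -> one that]
that dog one that one one dog one that T T T => that dog one that one one dog one that dog T T   [T -> dog]
that dog one that one one dog one that dog T T => that dog one that one one dog one that dog one T   [T -> one]
that dog one that one one dog one that dog one T => that dog one that one one dog one that dog one dog   [T -> dog]

S => S T => S T T => S T T T => S T T T T => E dog T T T T => S one one dog T T T T => S T one one dog T T T T => E dog T one one dog T T T T => that dog T one one dog T T T T => that dog one that one one dog T T T T => that dog one that one one dog one that T T T => that dog one that one one dog one that dog T T => that dog one that one one dog one that dog one T => that dog one that one one dog one that dog one dog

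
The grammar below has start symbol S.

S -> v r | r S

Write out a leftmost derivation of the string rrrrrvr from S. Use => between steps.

S=>rS=>rrS=>rrrS=>rrrrS=>rrrrrS=>rrrrrvr

S => rS   [S -> r S]
rS => rrS   [S -> r S]
rrS => rrrS   [S -> r S]
rrrS => rrrrS   [S -> r S]
rrrrS => rrrrrS   [S -> r S]
rrrrrS => rrrrrvr   [S -> v r]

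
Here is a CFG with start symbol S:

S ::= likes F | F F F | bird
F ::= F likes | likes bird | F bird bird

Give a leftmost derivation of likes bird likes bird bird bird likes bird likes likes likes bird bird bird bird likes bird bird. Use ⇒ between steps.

S ⇒ F F F ⇒ likes bird F F ⇒ likes bird F bird bird F ⇒ likes bird likes bird bird bird F ⇒ likes bird likes bird bird bird F bird bird ⇒ likes bird likes bird bird bird F likes bird bird ⇒ likes bird likes bird bird bird F bird bird likes bird bird ⇒ likes bird likes bird bird bird F bird bird bird bird likes bird bird ⇒ likes bird likes bird bird bird F likes bird bird bird bird likes bird bird ⇒ likes bird likes bird bird bird F likes likes bird bird bird bird likes bird bird ⇒ likes bird likes bird bird bird F likes likes likes bird bird bird bird likes bird bird ⇒ likes bird likes bird bird bird likes bird likes likes likes bird bird bird bird likes bird bird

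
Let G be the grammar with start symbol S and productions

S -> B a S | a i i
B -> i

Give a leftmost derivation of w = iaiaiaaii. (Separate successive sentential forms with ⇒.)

S⇒BaS⇒iaS⇒iaBaS⇒iaiaS⇒iaiaBaS⇒iaiaiaS⇒iaiaiaaii

S ⇒ BaS   [S -> B a S]
BaS ⇒ iaS   [B -> i]
iaS ⇒ iaBaS   [S -> B a S]
iaBaS ⇒ iaiaS   [B -> i]
iaiaS ⇒ iaiaBaS   [S -> B a S]
iaiaBaS ⇒ iaiaiaS   [B -> i]
iaiaiaS ⇒ iaiaiaaii   [S -> a i i]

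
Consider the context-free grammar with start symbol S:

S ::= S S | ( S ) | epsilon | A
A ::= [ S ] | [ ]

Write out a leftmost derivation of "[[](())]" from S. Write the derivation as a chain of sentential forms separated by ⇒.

S⇒A⇒[S]⇒[SS]⇒[AS]⇒[[]S]⇒[[](S)]⇒[[]((S))]⇒[[](())]

S ⇒ A   [S ::= A]
A ⇒ [S]   [A ::= [ S ]]
[S] ⇒ [SS]   [S ::= S S]
[SS] ⇒ [AS]   [S ::= A]
[AS] ⇒ [[]S]   [A ::= [ ]]
[[]S] ⇒ [[](S)]   [S ::= ( S )]
[[](S)] ⇒ [[]((S))]   [S ::= ( S )]
[[]((S))] ⇒ [[](())]   [S ::= epsilon]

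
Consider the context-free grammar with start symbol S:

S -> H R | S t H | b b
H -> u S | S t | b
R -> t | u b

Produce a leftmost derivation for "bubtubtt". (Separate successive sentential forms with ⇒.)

S ⇒ HR ⇒ StR ⇒ HRtR ⇒ StRtR ⇒ HRtRtR ⇒ bRtRtR ⇒ bubtRtR ⇒ bubtubtR ⇒ bubtubtt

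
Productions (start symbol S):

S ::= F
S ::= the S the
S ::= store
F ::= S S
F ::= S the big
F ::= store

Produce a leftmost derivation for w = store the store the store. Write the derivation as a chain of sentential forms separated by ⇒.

S ⇒ F   [S ::= F]
F ⇒ S S   [F ::= S S]
S S ⇒ F S   [S ::= F]
F S ⇒ S S S   [F ::= S S]
S S S ⇒ store S S   [S ::= store]
store S S ⇒ store the S the S   [S ::= the S the]
store the S the S ⇒ store the F the S   [S ::= F]
store the F the S ⇒ store the store the S   [F ::= store]
store the store the S ⇒ store the store the F   [S ::= F]
store the store the F ⇒ store the store the store   [F ::= store]

S ⇒ F ⇒ S S ⇒ F S ⇒ S S S ⇒ store S S ⇒ store the S the S ⇒ store the F the S ⇒ store the store the S ⇒ store the store the F ⇒ store the store the store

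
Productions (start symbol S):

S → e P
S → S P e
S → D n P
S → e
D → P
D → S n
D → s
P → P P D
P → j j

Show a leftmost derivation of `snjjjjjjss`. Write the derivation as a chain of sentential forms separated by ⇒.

S ⇒ DnP ⇒ snP ⇒ snPPD ⇒ snjjPD ⇒ snjjPPDD ⇒ snjjjjPDD ⇒ snjjjjjjDD ⇒ snjjjjjjsD ⇒ snjjjjjjss

S ⇒ DnP   [S → D n P]
DnP ⇒ snP   [D → s]
snP ⇒ snPPD   [P → P P D]
snPPD ⇒ snjjPD   [P → j j]
snjjPD ⇒ snjjPPDD   [P → P P D]
snjjPPDD ⇒ snjjjjPDD   [P → j j]
snjjjjPDD ⇒ snjjjjjjDD   [P → j j]
snjjjjjjDD ⇒ snjjjjjjsD   [D → s]
snjjjjjjsD ⇒ snjjjjjjss   [D → s]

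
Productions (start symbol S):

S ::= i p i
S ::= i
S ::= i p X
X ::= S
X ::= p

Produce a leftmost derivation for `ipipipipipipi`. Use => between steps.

S => ipX   [S ::= i p X]
ipX => ipS   [X ::= S]
ipS => ipipX   [S ::= i p X]
ipipX => ipipS   [X ::= S]
ipipS => ipipipX   [S ::= i p X]
ipipipX => ipipipS   [X ::= S]
ipipipS => ipipipipX   [S ::= i p X]
ipipipipX => ipipipipS   [X ::= S]
ipipipipS => ipipipipipX   [S ::= i p X]
ipipipipipX => ipipipipipS   [X ::= S]
ipipipipipS => ipipipipipipX   [S ::= i p X]
ipipipipipipX => ipipipipipipS   [X ::= S]
ipipipipipipS => ipipipipipipi   [S ::= i]

S => ipX => ipS => ipipX => ipipS => ipipipX => ipipipS => ipipipipX => ipipipipS => ipipipipipX => ipipipipipS => ipipipipipipX => ipipipipipipS => ipipipipipipi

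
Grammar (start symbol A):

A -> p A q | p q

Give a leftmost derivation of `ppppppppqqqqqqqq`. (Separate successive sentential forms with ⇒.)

A ⇒ pAq   [A -> p A q]
pAq ⇒ ppAqq   [A -> p A q]
ppAqq ⇒ pppAqqq   [A -> p A q]
pppAqqq ⇒ ppppAqqqq   [A -> p A q]
ppppAqqqq ⇒ pppppAqqqqq   [A -> p A q]
pppppAqqqqq ⇒ ppppppAqqqqqq   [A -> p A q]
ppppppAqqqqqq ⇒ pppppppAqqqqqqq   [A -> p A q]
pppppppAqqqqqqq ⇒ ppppppppqqqqqqqq   [A -> p q]

A ⇒ pAq ⇒ ppAqq ⇒ pppAqqq ⇒ ppppAqqqq ⇒ pppppAqqqqq ⇒ ppppppAqqqqqq ⇒ pppppppAqqqqqqq ⇒ ppppppppqqqqqqqq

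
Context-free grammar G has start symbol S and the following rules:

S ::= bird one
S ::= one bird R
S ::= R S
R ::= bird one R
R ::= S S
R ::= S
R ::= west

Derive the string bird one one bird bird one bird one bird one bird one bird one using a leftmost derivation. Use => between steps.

S => R S => bird one R S => bird one S S S => bird one R S S S => bird one S S S S S => bird one one bird R S S S S => bird one one bird S S S S S => bird one one bird bird one S S S S => bird one one bird bird one bird one S S S => bird one one bird bird one bird one bird one S S => bird one one bird bird one bird one bird one bird one S => bird one one bird bird one bird one bird one bird one bird one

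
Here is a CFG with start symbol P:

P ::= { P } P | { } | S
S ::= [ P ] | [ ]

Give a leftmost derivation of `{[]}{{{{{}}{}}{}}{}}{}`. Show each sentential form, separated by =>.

P => {P}P => {S}P => {[]}P => {[]}{P}P => {[]}{{P}P}P => {[]}{{{P}P}P}P => {[]}{{{{P}P}P}P}P => {[]}{{{{{}}P}P}P}P => {[]}{{{{{}}{}}P}P}P => {[]}{{{{{}}{}}{}}P}P => {[]}{{{{{}}{}}{}}{}}P => {[]}{{{{{}}{}}{}}{}}{}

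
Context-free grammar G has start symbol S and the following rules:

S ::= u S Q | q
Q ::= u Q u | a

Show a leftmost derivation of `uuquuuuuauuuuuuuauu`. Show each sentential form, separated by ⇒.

S ⇒ uSQ ⇒ uuSQQ ⇒ uuqQQ ⇒ uuquQuQ ⇒ uuquuQuuQ ⇒ uuquuuQuuuQ ⇒ uuquuuuQuuuuQ ⇒ uuquuuuuQuuuuuQ ⇒ uuquuuuuauuuuuQ ⇒ uuquuuuuauuuuuuQu ⇒ uuquuuuuauuuuuuuQuu ⇒ uuquuuuuauuuuuuuauu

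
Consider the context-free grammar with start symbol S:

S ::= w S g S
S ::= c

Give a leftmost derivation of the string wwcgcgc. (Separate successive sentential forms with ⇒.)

S ⇒ wSgS   [S ::= w S g S]
wSgS ⇒ wwSgSgS   [S ::= w S g S]
wwSgSgS ⇒ wwcgSgS   [S ::= c]
wwcgSgS ⇒ wwcgcgS   [S ::= c]
wwcgcgS ⇒ wwcgcgc   [S ::= c]

S ⇒ wSgS ⇒ wwSgSgS ⇒ wwcgSgS ⇒ wwcgcgS ⇒ wwcgcgc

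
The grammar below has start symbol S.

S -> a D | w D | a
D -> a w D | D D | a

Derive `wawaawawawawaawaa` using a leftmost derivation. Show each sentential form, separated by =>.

S => wD => wDD => wawDD => wawDDD => wawaDD => wawaDDD => wawaawDDD => wawaawawDDD => wawaawawawDDD => wawaawawawawDDD => wawaawawawawaDD => wawaawawawawaawDD => wawaawawawawaawaD => wawaawawawawaawaa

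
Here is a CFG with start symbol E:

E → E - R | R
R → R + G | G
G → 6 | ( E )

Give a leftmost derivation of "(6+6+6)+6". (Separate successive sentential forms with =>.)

E => R   [E → R]
R => R+G   [R → R + G]
R+G => G+G   [R → G]
G+G => (E)+G   [G → ( E )]
(E)+G => (R)+G   [E → R]
(R)+G => (R+G)+G   [R → R + G]
(R+G)+G => (R+G+G)+G   [R → R + G]
(R+G+G)+G => (G+G+G)+G   [R → G]
(G+G+G)+G => (6+G+G)+G   [G → 6]
(6+G+G)+G => (6+6+G)+G   [G → 6]
(6+6+G)+G => (6+6+6)+G   [G → 6]
(6+6+6)+G => (6+6+6)+6   [G → 6]

E => R => R+G => G+G => (E)+G => (R)+G => (R+G)+G => (R+G+G)+G => (G+G+G)+G => (6+G+G)+G => (6+6+G)+G => (6+6+6)+G => (6+6+6)+6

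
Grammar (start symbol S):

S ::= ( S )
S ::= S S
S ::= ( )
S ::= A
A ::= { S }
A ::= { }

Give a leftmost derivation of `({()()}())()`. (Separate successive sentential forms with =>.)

S=>SS=>(S)S=>(SS)S=>(AS)S=>({S}S)S=>({SS}S)S=>({()S}S)S=>({()()}S)S=>({()()}())S=>({()()}())()

S => SS   [S ::= S S]
SS => (S)S   [S ::= ( S )]
(S)S => (SS)S   [S ::= S S]
(SS)S => (AS)S   [S ::= A]
(AS)S => ({S}S)S   [A ::= { S }]
({S}S)S => ({SS}S)S   [S ::= S S]
({SS}S)S => ({()S}S)S   [S ::= ( )]
({()S}S)S => ({()()}S)S   [S ::= ( )]
({()()}S)S => ({()()}())S   [S ::= ( )]
({()()}())S => ({()()}())()   [S ::= ( )]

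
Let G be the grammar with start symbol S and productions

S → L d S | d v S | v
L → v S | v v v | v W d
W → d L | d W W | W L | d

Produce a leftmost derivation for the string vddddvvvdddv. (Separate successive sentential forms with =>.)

S => LdS => vWddS => vdWWddS => vddWddS => vdddWWddS => vdddWLWddS => vddddLWddS => vddddvvvWddS => vddddvvvdddS => vddddvvvdddv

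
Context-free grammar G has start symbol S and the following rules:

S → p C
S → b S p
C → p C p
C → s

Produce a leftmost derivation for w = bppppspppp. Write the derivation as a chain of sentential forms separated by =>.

S => bSp   [S → b S p]
bSp => bpCp   [S → p C]
bpCp => bppCpp   [C → p C p]
bppCpp => bpppCppp   [C → p C p]
bpppCppp => bppppCpppp   [C → p C p]
bppppCpppp => bppppspppp   [C → s]

S => bSp => bpCp => bppCpp => bpppCppp => bppppCpppp => bppppspppp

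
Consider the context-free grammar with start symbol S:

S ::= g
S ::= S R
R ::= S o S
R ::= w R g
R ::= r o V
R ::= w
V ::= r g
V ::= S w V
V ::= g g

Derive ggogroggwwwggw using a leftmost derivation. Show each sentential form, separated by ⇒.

S ⇒ SR   [S ::= S R]
SR ⇒ SRR   [S ::= S R]
SRR ⇒ gRR   [S ::= g]
gRR ⇒ gSoSR   [R ::= S o S]
gSoSR ⇒ ggoSR   [S ::= g]
ggoSR ⇒ ggoSRR   [S ::= S R]
ggoSRR ⇒ ggoSRRR   [S ::= S R]
ggoSRRR ⇒ ggogRRR   [S ::= g]
ggogRRR ⇒ ggogroVRR   [R ::= r o V]
ggogroVRR ⇒ ggogroggRR   [V ::= g g]
ggogroggRR ⇒ ggogroggwRgR   [R ::= w R g]
ggogroggwRgR ⇒ ggogroggwwRggR   [R ::= w R g]
ggogroggwwRggR ⇒ ggogroggwwwggR   [R ::= w]
ggogroggwwwggR ⇒ ggogroggwwwggw   [R ::= w]

S⇒SR⇒SRR⇒gRR⇒gSoSR⇒ggoSR⇒ggoSRR⇒ggoSRRR⇒ggogRRR⇒ggogroVRR⇒ggogroggRR⇒ggogroggwRgR⇒ggogroggwwRggR⇒ggogroggwwwggR⇒ggogroggwwwggw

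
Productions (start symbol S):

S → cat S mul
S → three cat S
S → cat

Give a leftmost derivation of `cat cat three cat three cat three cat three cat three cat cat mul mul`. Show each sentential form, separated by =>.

S => cat S mul   [S → cat S mul]
cat S mul => cat cat S mul mul   [S → cat S mul]
cat cat S mul mul => cat cat three cat S mul mul   [S → three cat S]
cat cat three cat S mul mul => cat cat three cat three cat S mul mul   [S → three cat S]
cat cat three cat three cat S mul mul => cat cat three cat three cat three cat S mul mul   [S → three cat S]
cat cat three cat three cat three cat S mul mul => cat cat three cat three cat three cat three cat S mul mul   [S → three cat S]
cat cat three cat three cat three cat three cat S mul mul => cat cat three cat three cat three cat three cat three cat S mul mul   [S → three cat S]
cat cat three cat three cat three cat three cat three cat S mul mul => cat cat three cat three cat three cat three cat three cat cat mul mul   [S → cat]

S => cat S mul => cat cat S mul mul => cat cat three cat S mul mul => cat cat three cat three cat S mul mul => cat cat three cat three cat three cat S mul mul => cat cat three cat three cat three cat three cat S mul mul => cat cat three cat three cat three cat three cat three cat S mul mul => cat cat three cat three cat three cat three cat three cat cat mul mul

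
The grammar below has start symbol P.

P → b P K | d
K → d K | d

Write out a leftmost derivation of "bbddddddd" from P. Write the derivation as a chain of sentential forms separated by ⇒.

P⇒bPK⇒bbPKK⇒bbdKK⇒bbddK⇒bbdddK⇒bbddddK⇒bbdddddK⇒bbddddddK⇒bbddddddd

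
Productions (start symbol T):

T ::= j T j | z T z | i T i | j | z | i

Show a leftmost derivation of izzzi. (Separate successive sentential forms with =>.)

T => iTi => izTzi => izzzi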